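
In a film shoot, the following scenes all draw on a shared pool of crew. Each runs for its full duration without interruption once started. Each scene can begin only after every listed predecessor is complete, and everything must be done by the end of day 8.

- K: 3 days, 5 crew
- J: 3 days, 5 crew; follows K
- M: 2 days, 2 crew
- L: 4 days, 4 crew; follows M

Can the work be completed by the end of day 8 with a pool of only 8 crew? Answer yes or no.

no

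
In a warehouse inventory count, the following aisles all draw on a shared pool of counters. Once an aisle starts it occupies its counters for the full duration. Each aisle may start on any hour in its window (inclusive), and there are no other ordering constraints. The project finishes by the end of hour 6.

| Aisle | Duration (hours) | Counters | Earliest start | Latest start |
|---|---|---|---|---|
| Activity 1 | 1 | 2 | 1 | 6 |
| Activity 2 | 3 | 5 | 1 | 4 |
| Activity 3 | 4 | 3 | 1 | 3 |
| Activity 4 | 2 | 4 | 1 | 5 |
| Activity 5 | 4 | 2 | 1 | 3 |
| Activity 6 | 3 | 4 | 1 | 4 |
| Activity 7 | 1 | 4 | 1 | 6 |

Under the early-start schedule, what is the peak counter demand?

24

Early-start schedule: Activity 1@1, Activity 2@1, Activity 3@1, Activity 4@1, Activity 5@1, Activity 6@1, Activity 7@1.
Load per hour: hour 1: 24, hour 2: 18, hour 3: 14, hour 4: 5, hour 5: 0, hour 6: 0.
Peak is 24.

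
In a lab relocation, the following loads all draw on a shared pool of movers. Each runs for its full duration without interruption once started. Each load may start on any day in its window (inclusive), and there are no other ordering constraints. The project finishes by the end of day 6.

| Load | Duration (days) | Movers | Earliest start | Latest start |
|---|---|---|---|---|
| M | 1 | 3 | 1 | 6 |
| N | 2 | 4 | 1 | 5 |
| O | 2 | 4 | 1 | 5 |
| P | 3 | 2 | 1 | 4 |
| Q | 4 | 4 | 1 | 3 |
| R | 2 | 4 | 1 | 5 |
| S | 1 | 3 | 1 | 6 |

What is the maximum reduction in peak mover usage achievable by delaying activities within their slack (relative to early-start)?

Early-start peak: d1:24  d2:18  d3:6  d4:4  d5:0  d6:0 ⇒ 24.
Leveled (M@1, N@1, O@2, P@1, Q@3, R@4, S@6): d1:9  d2:10  d3:10  d4:8  d5:8  d6:7 ⇒ 10.
Reduction 24 − 10 = 14.

14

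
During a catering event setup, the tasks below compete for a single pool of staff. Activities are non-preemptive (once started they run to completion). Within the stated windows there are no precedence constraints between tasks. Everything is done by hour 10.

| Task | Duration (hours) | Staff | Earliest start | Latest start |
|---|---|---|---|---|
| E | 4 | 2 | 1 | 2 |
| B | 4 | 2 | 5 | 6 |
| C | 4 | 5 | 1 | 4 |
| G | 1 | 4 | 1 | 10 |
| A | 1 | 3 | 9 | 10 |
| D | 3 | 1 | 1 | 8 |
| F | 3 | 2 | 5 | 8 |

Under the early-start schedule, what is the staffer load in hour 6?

4

At early start, hour 6 has: B, F.
Demand: 2 + 2 = 4.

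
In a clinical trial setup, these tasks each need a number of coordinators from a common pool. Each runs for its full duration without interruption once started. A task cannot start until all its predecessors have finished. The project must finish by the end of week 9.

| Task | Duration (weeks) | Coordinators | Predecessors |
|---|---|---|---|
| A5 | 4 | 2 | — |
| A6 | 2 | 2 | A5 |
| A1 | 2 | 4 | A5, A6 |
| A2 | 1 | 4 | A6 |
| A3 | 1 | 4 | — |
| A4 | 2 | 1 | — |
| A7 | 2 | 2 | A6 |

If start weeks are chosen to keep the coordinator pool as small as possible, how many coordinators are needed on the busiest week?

6

Early-start (A5@1, A6@5, A1@7, A2@7, A3@1, A4@1, A7@7) gives peak 10: w1:7  w2:3  w3:2  w4:2  w5:2  w6:2  w7:10  w8:6  w9:0.
Shift A2→9, A4→2.
Schedule A5@1, A6@5, A1@7, A2@9, A3@1, A4@2, A7@7: w1:6  w2:3  w3:3  w4:2  w5:2  w6:2  w7:6  w8:6  w9:4 — peak 6.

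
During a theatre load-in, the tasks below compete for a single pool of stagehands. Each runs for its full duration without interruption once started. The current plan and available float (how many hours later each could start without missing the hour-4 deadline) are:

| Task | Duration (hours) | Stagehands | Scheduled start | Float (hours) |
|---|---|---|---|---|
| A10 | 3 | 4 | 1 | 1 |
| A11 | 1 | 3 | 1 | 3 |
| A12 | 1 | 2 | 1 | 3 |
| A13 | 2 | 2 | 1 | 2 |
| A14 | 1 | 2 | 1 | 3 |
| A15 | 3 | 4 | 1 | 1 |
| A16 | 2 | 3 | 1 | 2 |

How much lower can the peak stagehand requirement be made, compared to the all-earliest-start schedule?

9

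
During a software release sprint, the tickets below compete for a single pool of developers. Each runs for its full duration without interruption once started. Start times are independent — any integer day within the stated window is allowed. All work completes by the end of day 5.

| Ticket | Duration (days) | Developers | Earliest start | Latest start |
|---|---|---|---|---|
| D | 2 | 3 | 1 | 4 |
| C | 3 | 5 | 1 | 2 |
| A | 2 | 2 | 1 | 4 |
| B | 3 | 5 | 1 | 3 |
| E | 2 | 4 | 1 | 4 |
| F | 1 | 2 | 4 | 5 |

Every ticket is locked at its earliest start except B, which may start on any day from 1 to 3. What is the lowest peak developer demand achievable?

B@1: d1:19  d2:19  d3:10  d4:2  d5:0 → peak 19
B@2: d1:14  d2:19  d3:10  d4:7  d5:0 → peak 19
B@3: d1:14  d2:14  d3:10  d4:7  d5:5 → peak 14
Best is B@3, peak 14.

14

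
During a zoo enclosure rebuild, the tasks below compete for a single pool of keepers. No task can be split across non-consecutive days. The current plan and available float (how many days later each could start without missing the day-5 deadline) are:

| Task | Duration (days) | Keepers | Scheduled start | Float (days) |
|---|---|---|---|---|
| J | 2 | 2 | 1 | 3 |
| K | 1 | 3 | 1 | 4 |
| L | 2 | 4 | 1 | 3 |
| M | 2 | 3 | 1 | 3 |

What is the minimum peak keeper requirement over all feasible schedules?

5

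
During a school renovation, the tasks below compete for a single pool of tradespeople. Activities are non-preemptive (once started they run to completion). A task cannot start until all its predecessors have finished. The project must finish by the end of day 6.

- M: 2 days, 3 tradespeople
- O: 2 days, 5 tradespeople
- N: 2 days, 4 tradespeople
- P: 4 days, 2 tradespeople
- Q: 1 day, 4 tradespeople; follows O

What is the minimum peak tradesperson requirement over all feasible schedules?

7

Early-start (M@1, O@1, N@1, P@1, Q@3) gives peak 14: d1:14  d2:14  d3:6  d4:2  d5:0  d6:0.
Shift O→3, P→3, Q→5.
Schedule M@1, O@3, N@1, P@3, Q@5: d1:7  d2:7  d3:7  d4:7  d5:6  d6:2 — peak 7.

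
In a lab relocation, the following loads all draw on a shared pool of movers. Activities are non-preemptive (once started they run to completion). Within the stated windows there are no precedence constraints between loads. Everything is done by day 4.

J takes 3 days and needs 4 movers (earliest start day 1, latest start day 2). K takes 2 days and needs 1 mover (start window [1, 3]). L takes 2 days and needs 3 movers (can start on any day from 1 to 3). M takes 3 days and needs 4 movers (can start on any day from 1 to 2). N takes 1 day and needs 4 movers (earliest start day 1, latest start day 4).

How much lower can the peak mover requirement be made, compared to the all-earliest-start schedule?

5

Early-start peak: d1:16  d2:12  d3:8  d4:0 ⇒ 16.
Leveled (J@1, K@1, L@3, M@1, N@4): d1:9  d2:9  d3:11  d4:7 ⇒ 11.
Reduction 16 − 11 = 5.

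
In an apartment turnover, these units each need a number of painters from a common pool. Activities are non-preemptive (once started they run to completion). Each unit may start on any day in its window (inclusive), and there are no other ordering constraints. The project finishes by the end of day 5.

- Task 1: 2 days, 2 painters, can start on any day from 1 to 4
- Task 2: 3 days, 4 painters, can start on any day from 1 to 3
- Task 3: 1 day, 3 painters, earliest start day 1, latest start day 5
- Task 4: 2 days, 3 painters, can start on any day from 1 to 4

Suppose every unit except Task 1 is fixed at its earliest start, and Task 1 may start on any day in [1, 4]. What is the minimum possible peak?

10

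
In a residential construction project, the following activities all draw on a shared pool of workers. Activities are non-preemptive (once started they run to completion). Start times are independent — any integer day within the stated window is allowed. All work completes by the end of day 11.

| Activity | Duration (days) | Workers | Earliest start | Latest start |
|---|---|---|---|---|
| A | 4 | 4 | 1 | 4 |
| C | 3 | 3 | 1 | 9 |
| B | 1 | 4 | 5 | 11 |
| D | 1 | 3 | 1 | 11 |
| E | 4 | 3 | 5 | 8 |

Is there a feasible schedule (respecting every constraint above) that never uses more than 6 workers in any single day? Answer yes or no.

yes

Schedule A@1, C@5, B@9, D@8, E@5: d1:4  d2:4  d3:4  d4:4  d5:6  d6:6  d7:6  d8:6  d9:4  d10:0  d11:0 — peak 6 ≤ 6.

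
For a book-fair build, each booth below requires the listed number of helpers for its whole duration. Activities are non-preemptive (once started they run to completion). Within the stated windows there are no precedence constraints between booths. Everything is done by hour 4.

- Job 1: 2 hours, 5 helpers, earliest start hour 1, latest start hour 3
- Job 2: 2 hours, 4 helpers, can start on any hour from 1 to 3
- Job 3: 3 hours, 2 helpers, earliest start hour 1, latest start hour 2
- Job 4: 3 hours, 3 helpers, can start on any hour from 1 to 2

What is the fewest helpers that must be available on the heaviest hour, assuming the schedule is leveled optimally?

Early-start (Job 1@1, Job 2@1, Job 3@1, Job 4@1) gives peak 14: h1:14  h2:14  h3:5  h4:0.
Shift Job 2→3.
Schedule Job 1@1, Job 2@3, Job 3@1, Job 4@1: h1:10  h2:10  h3:9  h4:4 — peak 10.

10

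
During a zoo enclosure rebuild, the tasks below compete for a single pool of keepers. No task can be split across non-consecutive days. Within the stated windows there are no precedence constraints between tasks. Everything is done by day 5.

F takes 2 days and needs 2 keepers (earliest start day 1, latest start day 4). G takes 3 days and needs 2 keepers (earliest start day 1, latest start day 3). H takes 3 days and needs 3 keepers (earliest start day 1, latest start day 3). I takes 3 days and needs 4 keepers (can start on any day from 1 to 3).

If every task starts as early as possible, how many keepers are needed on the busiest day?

Early-start schedule: F@1, G@1, H@1, I@1.
Load per day: day 1: 11, day 2: 11, day 3: 9, day 4: 0, day 5: 0.
Peak is 11.

11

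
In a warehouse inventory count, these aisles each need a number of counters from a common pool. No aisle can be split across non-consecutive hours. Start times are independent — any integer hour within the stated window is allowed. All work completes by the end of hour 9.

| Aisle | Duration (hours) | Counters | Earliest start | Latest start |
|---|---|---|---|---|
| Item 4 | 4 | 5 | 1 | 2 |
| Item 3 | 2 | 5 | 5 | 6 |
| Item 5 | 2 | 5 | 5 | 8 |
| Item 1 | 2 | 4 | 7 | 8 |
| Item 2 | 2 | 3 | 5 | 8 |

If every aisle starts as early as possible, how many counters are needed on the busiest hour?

13

Early-start schedule: Item 4@1, Item 3@5, Item 5@5, Item 1@7, Item 2@5.
Load per hour: hour 1: 5, hour 2: 5, hour 3: 5, hour 4: 5, hour 5: 13, hour 6: 13, hour 7: 4, hour 8: 4, hour 9: 0.
Peak is 13.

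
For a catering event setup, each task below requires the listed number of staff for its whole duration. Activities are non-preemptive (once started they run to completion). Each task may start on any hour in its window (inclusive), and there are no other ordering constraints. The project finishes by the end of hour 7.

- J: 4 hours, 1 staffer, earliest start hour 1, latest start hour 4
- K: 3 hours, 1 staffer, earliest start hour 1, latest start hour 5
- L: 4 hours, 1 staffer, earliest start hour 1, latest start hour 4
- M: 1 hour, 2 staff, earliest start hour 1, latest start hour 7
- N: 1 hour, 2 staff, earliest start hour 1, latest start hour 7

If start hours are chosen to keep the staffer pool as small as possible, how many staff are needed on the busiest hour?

3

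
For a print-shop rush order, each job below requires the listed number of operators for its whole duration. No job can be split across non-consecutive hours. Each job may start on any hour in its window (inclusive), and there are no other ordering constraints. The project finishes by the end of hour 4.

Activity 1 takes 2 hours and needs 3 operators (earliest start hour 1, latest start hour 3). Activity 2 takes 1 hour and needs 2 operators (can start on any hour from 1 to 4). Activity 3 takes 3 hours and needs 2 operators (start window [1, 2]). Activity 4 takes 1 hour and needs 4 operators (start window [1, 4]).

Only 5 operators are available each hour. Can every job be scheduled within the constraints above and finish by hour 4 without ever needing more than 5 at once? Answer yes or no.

yes

Schedule Activity 1@1, Activity 2@3, Activity 3@1, Activity 4@4: h1:5  h2:5  h3:4  h4:4 — peak 5 ≤ 5.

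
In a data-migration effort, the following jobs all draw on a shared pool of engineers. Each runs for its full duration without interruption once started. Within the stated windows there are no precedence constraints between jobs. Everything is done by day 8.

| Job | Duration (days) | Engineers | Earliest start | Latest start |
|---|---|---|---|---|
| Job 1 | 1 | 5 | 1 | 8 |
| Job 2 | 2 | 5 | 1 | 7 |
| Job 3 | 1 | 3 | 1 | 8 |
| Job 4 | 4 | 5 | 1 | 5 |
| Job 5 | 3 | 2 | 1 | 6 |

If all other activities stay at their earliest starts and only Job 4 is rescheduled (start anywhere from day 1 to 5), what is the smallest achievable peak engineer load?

15

Job 4@1: d1:20  d2:12  d3:7  d4:5  d5:0  d6:0  d7:0  d8:0 → peak 20
Job 4@2: d1:15  d2:12  d3:7  d4:5  d5:5  d6:0  d7:0  d8:0 → peak 15
Job 4@3: d1:15  d2:7  d3:7  d4:5  d5:5  d6:5  d7:0  d8:0 → peak 15
Job 4@4: d1:15  d2:7  d3:2  d4:5  d5:5  d6:5  d7:5  d8:0 → peak 15
Job 4@5: d1:15  d2:7  d3:2  d4:0  d5:5  d6:5  d7:5  d8:5 → peak 15
Best is Job 4@2, peak 15.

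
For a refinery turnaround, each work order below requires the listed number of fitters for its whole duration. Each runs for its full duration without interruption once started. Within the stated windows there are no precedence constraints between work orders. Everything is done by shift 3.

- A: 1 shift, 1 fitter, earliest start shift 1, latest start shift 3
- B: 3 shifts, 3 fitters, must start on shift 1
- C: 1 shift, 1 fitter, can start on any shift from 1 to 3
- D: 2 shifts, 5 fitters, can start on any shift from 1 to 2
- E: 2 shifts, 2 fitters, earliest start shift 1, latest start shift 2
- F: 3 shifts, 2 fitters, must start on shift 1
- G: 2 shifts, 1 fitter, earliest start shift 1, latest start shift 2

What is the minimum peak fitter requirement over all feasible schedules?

13

Early-start (A@1, B@1, C@1, D@1, E@1, F@1, G@1) gives peak 15: s1:15  s2:13  s3:5.
Shift E→2.
Schedule A@1, B@1, C@1, D@1, E@2, F@1, G@1: s1:13  s2:13  s3:7 — peak 13.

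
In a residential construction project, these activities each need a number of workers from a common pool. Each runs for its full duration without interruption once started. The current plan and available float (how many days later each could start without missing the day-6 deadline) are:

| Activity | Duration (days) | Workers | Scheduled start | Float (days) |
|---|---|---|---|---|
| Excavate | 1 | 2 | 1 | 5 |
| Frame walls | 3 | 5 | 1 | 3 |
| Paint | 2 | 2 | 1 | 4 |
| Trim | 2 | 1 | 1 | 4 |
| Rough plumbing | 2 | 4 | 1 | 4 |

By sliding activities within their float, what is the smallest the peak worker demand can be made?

Early-start (Excavate@1, Frame walls@1, Paint@1, Trim@1, Rough plumbing@1) gives peak 14: d1:14  d2:12  d3:5  d4:0  d5:0  d6:0.
Shift Frame walls→2, Paint→5, Rough plumbing→5.
Schedule Excavate@1, Frame walls@2, Paint@5, Trim@1, Rough plumbing@5: d1:3  d2:6  d3:5  d4:5  d5:6  d6:6 — peak 6.
Total worker-days = 31 over 6 days ⇒ peak ≥ ⌈31/6⌉ = 6, so 6 is optimal.

6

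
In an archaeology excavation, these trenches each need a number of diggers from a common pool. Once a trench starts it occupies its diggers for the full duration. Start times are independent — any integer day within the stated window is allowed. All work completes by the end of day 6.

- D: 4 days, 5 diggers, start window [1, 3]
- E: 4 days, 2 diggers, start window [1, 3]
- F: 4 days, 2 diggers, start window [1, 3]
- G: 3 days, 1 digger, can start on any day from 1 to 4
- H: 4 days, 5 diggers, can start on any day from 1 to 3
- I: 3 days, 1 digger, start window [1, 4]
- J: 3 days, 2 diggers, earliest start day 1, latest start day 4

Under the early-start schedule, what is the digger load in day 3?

18

At early start, day 3 has: D, E, F, G, H, I, J.
Demand: 5 + 2 + 2 + 1 + 5 + 1 + 2 = 18.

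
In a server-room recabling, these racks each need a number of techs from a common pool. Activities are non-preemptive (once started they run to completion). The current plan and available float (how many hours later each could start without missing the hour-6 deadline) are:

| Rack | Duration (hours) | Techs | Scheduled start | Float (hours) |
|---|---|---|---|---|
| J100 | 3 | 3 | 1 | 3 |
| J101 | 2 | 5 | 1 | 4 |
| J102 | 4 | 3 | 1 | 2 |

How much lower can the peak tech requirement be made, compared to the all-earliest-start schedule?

5

Early-start peak: h1:11  h2:11  h3:6  h4:3  h5:0  h6:0 ⇒ 11.
Leveled (J100@1, J101@5, J102@1): h1:6  h2:6  h3:6  h4:3  h5:5  h6:5 ⇒ 6.
Reduction 11 − 6 = 5.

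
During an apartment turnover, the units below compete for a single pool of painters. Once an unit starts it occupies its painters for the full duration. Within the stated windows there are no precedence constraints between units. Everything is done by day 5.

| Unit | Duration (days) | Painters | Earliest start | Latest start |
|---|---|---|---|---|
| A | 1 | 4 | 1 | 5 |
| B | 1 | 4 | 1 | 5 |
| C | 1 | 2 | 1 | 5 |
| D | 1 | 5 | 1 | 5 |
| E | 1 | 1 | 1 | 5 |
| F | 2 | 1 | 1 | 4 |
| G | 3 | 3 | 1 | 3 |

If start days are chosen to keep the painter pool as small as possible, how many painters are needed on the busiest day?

7

Early-start (A@1, B@1, C@1, D@1, E@1, F@1, G@1) gives peak 20: d1:20  d2:4  d3:3  d4:0  d5:0.
Shift B→2, D→5, F→3, G→2.
Schedule A@1, B@2, C@1, D@5, E@1, F@3, G@2: d1:7  d2:7  d3:4  d4:4  d5:5 — peak 7.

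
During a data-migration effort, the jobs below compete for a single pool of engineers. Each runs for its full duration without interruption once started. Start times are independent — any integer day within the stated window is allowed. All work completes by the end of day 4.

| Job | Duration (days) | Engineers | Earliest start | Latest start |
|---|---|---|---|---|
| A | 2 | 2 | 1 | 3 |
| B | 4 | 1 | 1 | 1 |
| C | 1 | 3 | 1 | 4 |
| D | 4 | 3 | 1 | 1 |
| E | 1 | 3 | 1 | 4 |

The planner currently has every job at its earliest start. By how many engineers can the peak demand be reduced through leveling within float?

Early-start peak: d1:12  d2:6  d3:4  d4:4 ⇒ 12.
Leveled (A@1, B@1, C@3, D@1, E@4): d1:6  d2:6  d3:7  d4:7 ⇒ 7.
Reduction 12 − 7 = 5.

5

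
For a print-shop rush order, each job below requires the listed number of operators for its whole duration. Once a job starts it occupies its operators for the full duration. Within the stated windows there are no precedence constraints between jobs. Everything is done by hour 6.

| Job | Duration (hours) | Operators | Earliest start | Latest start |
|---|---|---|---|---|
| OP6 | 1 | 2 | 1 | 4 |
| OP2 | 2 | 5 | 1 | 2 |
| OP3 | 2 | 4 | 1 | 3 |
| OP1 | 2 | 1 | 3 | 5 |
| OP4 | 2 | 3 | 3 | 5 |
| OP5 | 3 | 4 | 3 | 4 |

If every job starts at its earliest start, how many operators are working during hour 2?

At early start, hour 2 has: OP2, OP3.
Demand: 5 + 4 = 9.

9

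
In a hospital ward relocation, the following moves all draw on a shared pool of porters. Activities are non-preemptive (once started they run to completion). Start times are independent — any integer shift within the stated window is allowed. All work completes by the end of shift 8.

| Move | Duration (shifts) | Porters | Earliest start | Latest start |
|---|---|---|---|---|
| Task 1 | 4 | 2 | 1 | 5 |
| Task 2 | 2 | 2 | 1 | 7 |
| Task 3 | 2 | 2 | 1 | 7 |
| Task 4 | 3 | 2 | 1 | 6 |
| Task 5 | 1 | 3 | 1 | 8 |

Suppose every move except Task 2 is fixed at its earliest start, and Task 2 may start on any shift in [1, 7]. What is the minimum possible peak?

9

Task 2@1: s1:11  s2:8  s3:4  s4:2  s5:0  s6:0  s7:0  s8:0 → peak 11
Task 2@2: s1:9  s2:8  s3:6  s4:2  s5:0  s6:0  s7:0  s8:0 → peak 9
Task 2@3: s1:9  s2:6  s3:6  s4:4  s5:0  s6:0  s7:0  s8:0 → peak 9
Task 2@4: s1:9  s2:6  s3:4  s4:4  s5:2  s6:0  s7:0  s8:0 → peak 9
Task 2@5: s1:9  s2:6  s3:4  s4:2  s5:2  s6:2  s7:0  s8:0 → peak 9
Task 2@6: s1:9  s2:6  s3:4  s4:2  s5:0  s6:2  s7:2  s8:0 → peak 9
Task 2@7: s1:9  s2:6  s3:4  s4:2  s5:0  s6:0  s7:2  s8:2 → peak 9
Best is Task 2@2, peak 9.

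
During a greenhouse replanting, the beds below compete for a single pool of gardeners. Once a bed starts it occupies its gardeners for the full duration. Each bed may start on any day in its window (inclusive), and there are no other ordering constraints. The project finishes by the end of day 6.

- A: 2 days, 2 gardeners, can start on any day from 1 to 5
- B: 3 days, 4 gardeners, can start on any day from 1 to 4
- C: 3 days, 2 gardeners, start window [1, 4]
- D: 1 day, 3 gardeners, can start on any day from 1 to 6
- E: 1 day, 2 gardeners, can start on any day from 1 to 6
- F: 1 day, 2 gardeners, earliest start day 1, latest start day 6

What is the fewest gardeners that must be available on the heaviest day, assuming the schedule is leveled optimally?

6

Early-start (A@1, B@1, C@1, D@1, E@1, F@1) gives peak 15: d1:15  d2:8  d3:6  d4:0  d5:0  d6:0.
Shift C→3, D→4, E→5, F→5.
Schedule A@1, B@1, C@3, D@4, E@5, F@5: d1:6  d2:6  d3:6  d4:5  d5:6  d6:0 — peak 6.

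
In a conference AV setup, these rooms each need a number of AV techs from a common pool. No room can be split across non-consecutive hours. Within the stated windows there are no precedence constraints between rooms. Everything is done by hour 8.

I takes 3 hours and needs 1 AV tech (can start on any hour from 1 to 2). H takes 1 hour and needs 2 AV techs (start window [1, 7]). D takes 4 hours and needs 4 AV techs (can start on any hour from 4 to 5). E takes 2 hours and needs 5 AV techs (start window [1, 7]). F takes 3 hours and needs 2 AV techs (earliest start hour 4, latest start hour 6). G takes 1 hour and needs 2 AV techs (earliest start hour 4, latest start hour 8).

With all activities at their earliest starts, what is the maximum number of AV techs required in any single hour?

8

Early-start schedule: I@1, H@1, D@4, E@1, F@4, G@4.
Load per hour: hour 1: 8, hour 2: 6, hour 3: 1, hour 4: 8, hour 5: 6, hour 6: 6, hour 7: 4, hour 8: 0.
Peak is 8.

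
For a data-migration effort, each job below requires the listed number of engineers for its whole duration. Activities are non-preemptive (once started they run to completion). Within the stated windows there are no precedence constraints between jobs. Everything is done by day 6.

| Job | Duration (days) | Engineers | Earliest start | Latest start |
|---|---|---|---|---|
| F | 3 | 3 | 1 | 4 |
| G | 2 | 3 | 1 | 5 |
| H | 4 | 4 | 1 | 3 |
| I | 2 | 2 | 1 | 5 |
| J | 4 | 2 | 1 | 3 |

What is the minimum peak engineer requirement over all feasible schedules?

9

Early-start (F@1, G@1, H@1, I@1, J@1) gives peak 14: d1:14  d2:14  d3:9  d4:6  d5:0  d6:0.
Shift H→3, J→3.
Schedule F@1, G@1, H@3, I@1, J@3: d1:8  d2:8  d3:9  d4:6  d5:6  d6:6 — peak 9.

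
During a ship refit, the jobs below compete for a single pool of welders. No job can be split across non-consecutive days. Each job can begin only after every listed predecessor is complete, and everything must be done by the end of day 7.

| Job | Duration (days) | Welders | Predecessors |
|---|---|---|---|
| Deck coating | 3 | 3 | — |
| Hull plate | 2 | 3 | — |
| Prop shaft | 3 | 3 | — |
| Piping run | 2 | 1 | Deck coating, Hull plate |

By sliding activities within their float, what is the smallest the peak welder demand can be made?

Early-start (Deck coating@1, Hull plate@1, Prop shaft@1, Piping run@4) gives peak 9: d1:9  d2:9  d3:6  d4:1  d5:1  d6:0  d7:0.
Shift Prop shaft→3.
Schedule Deck coating@1, Hull plate@1, Prop shaft@3, Piping run@4: d1:6  d2:6  d3:6  d4:4  d5:4  d6:0  d7:0 — peak 6.

6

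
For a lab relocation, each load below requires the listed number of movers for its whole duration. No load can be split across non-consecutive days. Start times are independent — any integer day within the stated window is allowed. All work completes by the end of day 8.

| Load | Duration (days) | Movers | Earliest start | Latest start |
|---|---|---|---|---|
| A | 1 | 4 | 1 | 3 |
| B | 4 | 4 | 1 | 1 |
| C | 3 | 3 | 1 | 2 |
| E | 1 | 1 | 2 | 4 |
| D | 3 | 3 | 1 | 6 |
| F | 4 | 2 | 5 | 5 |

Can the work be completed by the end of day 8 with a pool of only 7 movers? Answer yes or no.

no

The minimum achievable peak is 8; 7 < 8, so no feasible schedule stays within the cap.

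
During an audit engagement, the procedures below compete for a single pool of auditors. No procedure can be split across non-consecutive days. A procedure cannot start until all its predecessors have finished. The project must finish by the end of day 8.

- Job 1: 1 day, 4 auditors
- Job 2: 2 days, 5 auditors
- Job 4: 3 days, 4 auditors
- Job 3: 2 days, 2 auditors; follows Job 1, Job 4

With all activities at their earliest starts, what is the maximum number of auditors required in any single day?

Early-start schedule: Job 1@1, Job 2@1, Job 4@1, Job 3@4.
Load per day: day 1: 13, day 2: 9, day 3: 4, day 4: 2, day 5: 2, day 6: 0, day 7: 0, day 8: 0.
Peak is 13.

13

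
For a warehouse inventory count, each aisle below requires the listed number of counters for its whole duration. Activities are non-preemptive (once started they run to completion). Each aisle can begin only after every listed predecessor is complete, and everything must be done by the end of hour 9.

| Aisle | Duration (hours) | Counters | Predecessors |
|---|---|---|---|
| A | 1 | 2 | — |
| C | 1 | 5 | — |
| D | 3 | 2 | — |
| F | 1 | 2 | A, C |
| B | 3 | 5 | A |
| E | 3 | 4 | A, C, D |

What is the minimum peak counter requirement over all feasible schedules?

Early-start (A@1, C@1, D@1, F@2, B@2, E@4) gives peak 9: h1:9  h2:9  h3:7  h4:9  h5:4  h6:4  h7:0  h8:0  h9:0.
Shift D→2, B→3, E→6.
Schedule A@1, C@1, D@2, F@2, B@3, E@6: h1:7  h2:4  h3:7  h4:7  h5:5  h6:4  h7:4  h8:4  h9:0 — peak 7.

7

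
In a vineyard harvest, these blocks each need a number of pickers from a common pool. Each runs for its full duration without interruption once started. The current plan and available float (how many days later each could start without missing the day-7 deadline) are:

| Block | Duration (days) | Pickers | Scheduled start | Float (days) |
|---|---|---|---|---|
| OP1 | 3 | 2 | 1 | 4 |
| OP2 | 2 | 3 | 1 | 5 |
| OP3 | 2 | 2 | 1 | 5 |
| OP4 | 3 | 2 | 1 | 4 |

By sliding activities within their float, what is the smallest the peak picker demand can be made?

Early-start (OP1@1, OP2@1, OP3@1, OP4@1) gives peak 9: d1:9  d2:9  d3:4  d4:0  d5:0  d6:0  d7:0.
Shift OP2→4, OP3→6.
Schedule OP1@1, OP2@4, OP3@6, OP4@1: d1:4  d2:4  d3:4  d4:3  d5:3  d6:2  d7:2 — peak 4.
Total picker-days = 22 over 7 days ⇒ peak ≥ ⌈22/7⌉ = 4, so 4 is optimal.

4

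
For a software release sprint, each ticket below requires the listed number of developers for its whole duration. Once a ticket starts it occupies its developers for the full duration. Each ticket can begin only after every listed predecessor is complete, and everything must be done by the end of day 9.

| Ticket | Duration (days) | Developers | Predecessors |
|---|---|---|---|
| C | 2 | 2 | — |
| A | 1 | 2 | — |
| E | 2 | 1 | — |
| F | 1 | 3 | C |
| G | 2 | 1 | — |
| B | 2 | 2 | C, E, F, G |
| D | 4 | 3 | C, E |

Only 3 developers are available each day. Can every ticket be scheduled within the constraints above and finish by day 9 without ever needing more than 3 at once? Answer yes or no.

no

Total developer-days = 29; over 9 days the average is 29/9 > 3, so some day must exceed 3.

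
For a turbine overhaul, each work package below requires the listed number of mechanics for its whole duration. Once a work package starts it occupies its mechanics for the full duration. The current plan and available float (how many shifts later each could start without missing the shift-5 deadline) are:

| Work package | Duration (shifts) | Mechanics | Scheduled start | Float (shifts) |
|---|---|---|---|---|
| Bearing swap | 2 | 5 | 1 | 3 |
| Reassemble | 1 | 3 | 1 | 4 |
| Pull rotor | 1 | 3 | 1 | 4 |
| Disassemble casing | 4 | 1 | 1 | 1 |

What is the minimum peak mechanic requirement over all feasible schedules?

Early-start (Bearing swap@1, Reassemble@1, Pull rotor@1, Disassemble casing@1) gives peak 12: s1:12  s2:6  s3:1  s4:1  s5:0.
Shift Reassemble→3, Pull rotor→4.
Schedule Bearing swap@1, Reassemble@3, Pull rotor@4, Disassemble casing@1: s1:6  s2:6  s3:4  s4:4  s5:0 — peak 6.

6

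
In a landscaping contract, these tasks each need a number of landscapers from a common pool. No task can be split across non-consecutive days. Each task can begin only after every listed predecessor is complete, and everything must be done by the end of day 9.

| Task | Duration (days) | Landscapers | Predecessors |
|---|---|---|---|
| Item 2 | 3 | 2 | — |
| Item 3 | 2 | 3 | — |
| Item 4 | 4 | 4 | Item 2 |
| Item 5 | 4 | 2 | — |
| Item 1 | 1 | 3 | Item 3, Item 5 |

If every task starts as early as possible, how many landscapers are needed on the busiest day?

7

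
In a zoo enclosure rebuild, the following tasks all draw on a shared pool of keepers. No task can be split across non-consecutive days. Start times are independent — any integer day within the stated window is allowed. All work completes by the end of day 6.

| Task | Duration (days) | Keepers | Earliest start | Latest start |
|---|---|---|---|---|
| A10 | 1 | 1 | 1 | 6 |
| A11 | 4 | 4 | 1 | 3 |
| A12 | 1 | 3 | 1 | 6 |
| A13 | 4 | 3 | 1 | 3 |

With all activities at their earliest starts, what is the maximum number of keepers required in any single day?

11

Early-start schedule: A10@1, A11@1, A12@1, A13@1.
Load per day: day 1: 11, day 2: 7, day 3: 7, day 4: 7, day 5: 0, day 6: 0.
Peak is 11.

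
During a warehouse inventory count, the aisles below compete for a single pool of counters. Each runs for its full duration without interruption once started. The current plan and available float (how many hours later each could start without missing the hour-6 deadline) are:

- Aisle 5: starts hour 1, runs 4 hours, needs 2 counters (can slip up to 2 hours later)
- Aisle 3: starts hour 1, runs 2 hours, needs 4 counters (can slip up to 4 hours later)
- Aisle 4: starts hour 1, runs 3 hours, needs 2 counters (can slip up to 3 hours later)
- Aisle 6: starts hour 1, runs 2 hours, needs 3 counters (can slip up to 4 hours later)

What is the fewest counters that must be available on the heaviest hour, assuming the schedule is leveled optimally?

Early-start (Aisle 5@1, Aisle 3@1, Aisle 4@1, Aisle 6@1) gives peak 11: h1:11  h2:11  h3:4  h4:2  h5:0  h6:0.
Shift Aisle 4→3, Aisle 6→5.
Schedule Aisle 5@1, Aisle 3@1, Aisle 4@3, Aisle 6@5: h1:6  h2:6  h3:4  h4:4  h5:5  h6:3 — peak 6.

6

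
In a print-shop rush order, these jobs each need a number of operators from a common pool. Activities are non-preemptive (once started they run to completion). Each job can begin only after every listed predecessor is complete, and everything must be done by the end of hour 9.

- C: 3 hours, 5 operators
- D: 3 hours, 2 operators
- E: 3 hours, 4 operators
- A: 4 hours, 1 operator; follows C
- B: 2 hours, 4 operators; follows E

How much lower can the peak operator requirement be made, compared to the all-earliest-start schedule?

5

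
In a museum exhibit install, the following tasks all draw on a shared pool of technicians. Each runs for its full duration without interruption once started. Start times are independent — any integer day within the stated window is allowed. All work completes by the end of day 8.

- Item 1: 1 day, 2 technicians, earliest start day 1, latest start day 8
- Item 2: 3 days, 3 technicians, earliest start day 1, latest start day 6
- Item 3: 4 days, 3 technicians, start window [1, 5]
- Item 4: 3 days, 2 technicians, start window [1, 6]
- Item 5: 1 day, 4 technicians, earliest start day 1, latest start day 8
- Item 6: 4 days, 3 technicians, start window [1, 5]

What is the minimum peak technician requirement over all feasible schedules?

6

Early-start (Item 1@1, Item 2@1, Item 3@1, Item 4@1, Item 5@1, Item 6@1) gives peak 17: d1:17  d2:11  d3:11  d4:6  d5:0  d6:0  d7:0  d8:0.
Shift Item 3→2, Item 4→6, Item 5→8, Item 6→4.
Schedule Item 1@1, Item 2@1, Item 3@2, Item 4@6, Item 5@8, Item 6@4: d1:5  d2:6  d3:6  d4:6  d5:6  d6:5  d7:5  d8:6 — peak 6.
Total technician-days = 45 over 8 days ⇒ peak ≥ ⌈45/8⌉ = 6, so 6 is optimal.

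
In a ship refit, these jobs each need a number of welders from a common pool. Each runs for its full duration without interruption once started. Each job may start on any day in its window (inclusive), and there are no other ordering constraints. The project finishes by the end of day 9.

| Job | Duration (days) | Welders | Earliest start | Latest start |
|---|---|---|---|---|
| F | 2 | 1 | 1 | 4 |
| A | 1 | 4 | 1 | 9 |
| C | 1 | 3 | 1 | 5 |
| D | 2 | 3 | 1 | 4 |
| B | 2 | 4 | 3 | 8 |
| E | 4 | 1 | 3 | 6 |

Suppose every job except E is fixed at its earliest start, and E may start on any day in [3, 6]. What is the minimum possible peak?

E@3: d1:11  d2:4  d3:5  d4:5  d5:1  d6:1  d7:0  d8:0  d9:0 → peak 11
E@4: d1:11  d2:4  d3:4  d4:5  d5:1  d6:1  d7:1  d8:0  d9:0 → peak 11
E@5: d1:11  d2:4  d3:4  d4:4  d5:1  d6:1  d7:1  d8:1  d9:0 → peak 11
E@6: d1:11  d2:4  d3:4  d4:4  d5:0  d6:1  d7:1  d8:1  d9:1 → peak 11
Best is E@3, peak 11.

11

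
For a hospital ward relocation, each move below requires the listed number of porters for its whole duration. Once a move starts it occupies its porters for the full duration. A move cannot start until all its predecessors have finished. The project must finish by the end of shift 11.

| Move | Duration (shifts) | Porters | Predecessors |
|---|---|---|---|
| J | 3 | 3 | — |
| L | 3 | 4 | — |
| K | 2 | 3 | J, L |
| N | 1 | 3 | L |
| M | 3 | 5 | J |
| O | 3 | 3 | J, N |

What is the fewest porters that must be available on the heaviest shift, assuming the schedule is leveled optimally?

7

Early-start (J@1, L@1, K@4, N@4, M@4, O@5) gives peak 11: s1:7  s2:7  s3:7  s4:11  s5:11  s6:8  s7:3  s8:0  s9:0  s10:0  s11:0.
Shift M→6, O→9.
Schedule J@1, L@1, K@4, N@4, M@6, O@9: s1:7  s2:7  s3:7  s4:6  s5:3  s6:5  s7:5  s8:5  s9:3  s10:3  s11:3 — peak 7.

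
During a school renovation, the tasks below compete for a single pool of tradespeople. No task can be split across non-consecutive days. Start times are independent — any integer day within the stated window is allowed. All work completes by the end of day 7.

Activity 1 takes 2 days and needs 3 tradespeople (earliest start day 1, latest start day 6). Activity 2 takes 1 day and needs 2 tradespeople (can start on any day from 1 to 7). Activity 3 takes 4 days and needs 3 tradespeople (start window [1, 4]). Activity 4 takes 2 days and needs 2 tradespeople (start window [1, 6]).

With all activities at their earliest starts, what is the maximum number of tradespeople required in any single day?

Early-start schedule: Activity 1@1, Activity 2@1, Activity 3@1, Activity 4@1.
Load per day: day 1: 10, day 2: 8, day 3: 3, day 4: 3, day 5: 0, day 6: 0, day 7: 0.
Peak is 10.

10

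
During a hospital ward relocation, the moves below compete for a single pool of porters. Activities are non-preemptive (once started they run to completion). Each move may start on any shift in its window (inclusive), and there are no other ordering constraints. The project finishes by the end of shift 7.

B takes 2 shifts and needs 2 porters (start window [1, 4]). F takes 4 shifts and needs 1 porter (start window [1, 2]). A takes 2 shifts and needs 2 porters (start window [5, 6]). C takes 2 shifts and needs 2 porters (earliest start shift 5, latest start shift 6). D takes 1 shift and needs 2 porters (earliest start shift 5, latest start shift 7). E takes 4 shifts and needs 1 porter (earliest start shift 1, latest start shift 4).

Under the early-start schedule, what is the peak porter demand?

6

Early-start schedule: B@1, F@1, A@5, C@5, D@5, E@1.
Load per shift: shift 1: 4, shift 2: 4, shift 3: 2, shift 4: 2, shift 5: 6, shift 6: 4, shift 7: 0.
Peak is 6.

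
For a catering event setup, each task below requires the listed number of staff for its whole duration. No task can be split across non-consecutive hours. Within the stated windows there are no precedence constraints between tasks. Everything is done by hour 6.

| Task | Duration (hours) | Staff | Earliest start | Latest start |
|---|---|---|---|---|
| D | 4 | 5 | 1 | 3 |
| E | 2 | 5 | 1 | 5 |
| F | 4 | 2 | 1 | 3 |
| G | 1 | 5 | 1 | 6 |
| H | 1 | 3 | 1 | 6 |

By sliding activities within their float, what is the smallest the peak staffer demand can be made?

Early-start (D@1, E@1, F@1, G@1, H@1) gives peak 20: h1:20  h2:12  h3:7  h4:7  h5:0  h6:0.
Shift F→3, G→5, H→3.
Schedule D@1, E@1, F@3, G@5, H@3: h1:10  h2:10  h3:10  h4:7  h5:7  h6:2 — peak 10.

10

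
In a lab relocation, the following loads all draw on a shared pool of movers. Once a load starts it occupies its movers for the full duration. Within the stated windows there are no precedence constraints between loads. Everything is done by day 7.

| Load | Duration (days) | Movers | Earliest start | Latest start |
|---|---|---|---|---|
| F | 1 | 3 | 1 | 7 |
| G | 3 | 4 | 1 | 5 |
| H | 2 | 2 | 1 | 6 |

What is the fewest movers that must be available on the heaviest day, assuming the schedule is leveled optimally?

4

Early-start (F@1, G@1, H@1) gives peak 9: d1:9  d2:6  d3:4  d4:0  d5:0  d6:0  d7:0.
Shift G→2, H→5.
Schedule F@1, G@2, H@5: d1:3  d2:4  d3:4  d4:4  d5:2  d6:2  d7:0 — peak 4.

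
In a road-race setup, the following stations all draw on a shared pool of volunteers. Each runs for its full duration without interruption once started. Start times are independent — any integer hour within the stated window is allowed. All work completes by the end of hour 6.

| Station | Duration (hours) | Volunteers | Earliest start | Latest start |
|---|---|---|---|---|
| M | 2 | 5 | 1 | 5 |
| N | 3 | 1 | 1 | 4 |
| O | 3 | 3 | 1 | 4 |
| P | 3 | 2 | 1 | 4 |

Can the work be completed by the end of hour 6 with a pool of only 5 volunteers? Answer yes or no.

no

The minimum achievable peak is 6; 5 < 6, so no feasible schedule stays within the cap.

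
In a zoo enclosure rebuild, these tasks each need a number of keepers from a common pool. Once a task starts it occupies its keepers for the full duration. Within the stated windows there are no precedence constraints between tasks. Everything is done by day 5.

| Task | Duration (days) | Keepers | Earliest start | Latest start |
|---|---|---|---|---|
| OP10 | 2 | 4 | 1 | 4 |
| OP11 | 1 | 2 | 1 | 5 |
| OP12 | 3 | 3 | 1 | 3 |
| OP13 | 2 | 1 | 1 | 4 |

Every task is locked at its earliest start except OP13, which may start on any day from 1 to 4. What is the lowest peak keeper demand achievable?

9

OP13@1: d1:10  d2:8  d3:3  d4:0  d5:0 → peak 10
OP13@2: d1:9  d2:8  d3:4  d4:0  d5:0 → peak 9
OP13@3: d1:9  d2:7  d3:4  d4:1  d5:0 → peak 9
OP13@4: d1:9  d2:7  d3:3  d4:1  d5:1 → peak 9
Best is OP13@2, peak 9.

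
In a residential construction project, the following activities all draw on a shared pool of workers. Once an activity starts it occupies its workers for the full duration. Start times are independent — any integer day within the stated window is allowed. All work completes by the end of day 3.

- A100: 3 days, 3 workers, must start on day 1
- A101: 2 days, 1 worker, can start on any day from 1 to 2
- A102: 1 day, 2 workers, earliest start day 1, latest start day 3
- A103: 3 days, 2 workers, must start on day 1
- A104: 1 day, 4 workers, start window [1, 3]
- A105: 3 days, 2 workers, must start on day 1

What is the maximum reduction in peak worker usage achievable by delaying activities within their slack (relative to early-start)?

3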